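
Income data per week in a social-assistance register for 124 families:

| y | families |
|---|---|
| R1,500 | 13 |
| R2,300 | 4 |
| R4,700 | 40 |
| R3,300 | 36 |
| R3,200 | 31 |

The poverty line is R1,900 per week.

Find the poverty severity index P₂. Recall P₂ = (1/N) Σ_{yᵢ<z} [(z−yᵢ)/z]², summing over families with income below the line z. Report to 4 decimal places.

Below z: 13×R1,500 (q = 13 of N = 124).
Normalized shortfalls: (1900−1500)/1900 = 0.2105 (×13).
Squared: 0.0443 (×13).
Sum = 0.576177; P₂ = 0.576177 / 124 = 0.0046.

0.0046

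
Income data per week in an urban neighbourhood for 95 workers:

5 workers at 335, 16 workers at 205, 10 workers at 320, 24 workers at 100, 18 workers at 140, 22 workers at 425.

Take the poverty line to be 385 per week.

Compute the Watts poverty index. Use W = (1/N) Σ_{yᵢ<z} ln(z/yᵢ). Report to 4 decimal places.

0.6652

Below z: 24×100, 18×140, 16×205, 10×320, 5×335 (q = 73 of N = 95).
Log shortfalls: ln(385/100) = 1.3481 (×24); ln(385/140) = 1.0116 (×18); ln(385/205) = 0.6302 (×16); ln(385/320) = 0.1849 (×10); ln(385/335) = 0.1391 (×5).
W = 63.191093 / 95 = 0.6652.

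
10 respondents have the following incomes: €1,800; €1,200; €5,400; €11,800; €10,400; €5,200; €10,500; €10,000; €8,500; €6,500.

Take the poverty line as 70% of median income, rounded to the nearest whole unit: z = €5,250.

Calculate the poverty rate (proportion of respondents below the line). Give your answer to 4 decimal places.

3 of the 10 respondents have income below €5,250.
H = 3/10 = 0.3000.

0.3000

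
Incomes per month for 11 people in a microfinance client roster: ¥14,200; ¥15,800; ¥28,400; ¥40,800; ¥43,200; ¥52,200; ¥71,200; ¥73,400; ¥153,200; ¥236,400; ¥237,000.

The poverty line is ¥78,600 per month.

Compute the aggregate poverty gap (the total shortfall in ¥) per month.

¥289,600

Below z: ¥14,200, ¥15,800, ¥28,400, ¥40,800, ¥43,200, ¥52,200, ¥71,200, ¥73,400 (q = 8 of N = 11).
Individual gaps: 78600−14200 = 64400; 78600−15800 = 62800; 78600−28400 = 50200; 78600−40800 = 37800; 78600−43200 = 35400; 78600−52200 = 26400; 78600−71200 = 7400; 78600−73400 = 5200.
Aggregate gap = ¥289,600.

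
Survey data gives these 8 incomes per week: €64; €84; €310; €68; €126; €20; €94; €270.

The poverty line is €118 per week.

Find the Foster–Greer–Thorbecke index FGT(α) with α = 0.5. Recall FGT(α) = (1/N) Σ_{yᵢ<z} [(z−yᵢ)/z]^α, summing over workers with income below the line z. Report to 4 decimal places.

0.4033

Below z: €20, €64, €68, €84, €94 (q = 5 of N = 8).
Relative gaps: (118−20)/118 = 0.8305; (118−64)/118 = 0.4576; (118−68)/118 = 0.4237; (118−84)/118 = 0.2881; (118−94)/118 = 0.2034.
Raised to α = 0.5: 0.91132; 0.67648; 0.65094; 0.53678; 0.45099.
Sum = 3.226519; FGT(0.5) = 3.226519 / 8 = 0.4033.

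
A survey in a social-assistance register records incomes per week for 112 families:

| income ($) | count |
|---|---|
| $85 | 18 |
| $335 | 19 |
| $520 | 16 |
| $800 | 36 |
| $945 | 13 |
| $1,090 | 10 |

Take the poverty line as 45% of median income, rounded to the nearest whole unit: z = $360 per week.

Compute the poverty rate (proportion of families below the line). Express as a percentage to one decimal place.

33.0%

37 of the 112 families have income below $360.
H = 37/112 = 33.0%.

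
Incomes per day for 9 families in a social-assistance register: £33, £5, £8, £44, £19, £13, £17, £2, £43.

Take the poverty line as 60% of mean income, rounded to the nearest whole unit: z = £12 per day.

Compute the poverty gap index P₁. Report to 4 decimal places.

0.1944

Below z: £2, £5, £8 (q = 3 of N = 9).
Normalized shortfalls: (12−2)/12 = 0.8333; (12−5)/12 = 0.5833; (12−8)/12 = 0.3333.
Σ = 1.750000. Dividing by the full population N = 9 gives P₁ = 0.1944.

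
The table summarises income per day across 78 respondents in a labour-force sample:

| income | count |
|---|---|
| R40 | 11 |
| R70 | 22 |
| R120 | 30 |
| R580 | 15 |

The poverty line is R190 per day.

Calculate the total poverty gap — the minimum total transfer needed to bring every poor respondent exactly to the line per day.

Incomes under z: 11×R40, 22×R70, 30×R120 (q = 63 of N = 78).
Individual gaps: 11×(190−40) = 1650; 22×(190−70) = 2640; 30×(190−120) = 2100.
Aggregate gap = R6,390.

R6,390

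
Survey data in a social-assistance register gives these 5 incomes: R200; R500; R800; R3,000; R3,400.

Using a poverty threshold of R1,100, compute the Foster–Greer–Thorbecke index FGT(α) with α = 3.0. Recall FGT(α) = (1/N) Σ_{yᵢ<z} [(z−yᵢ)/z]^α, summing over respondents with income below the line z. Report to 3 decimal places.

0.146

Below z: R200, R500, R800 (q = 3 of N = 5).
Relative gaps: (1100−200)/1100 = 0.8182; (1100−500)/1100 = 0.5455; (1100−800)/1100 = 0.2727.
Raised to α = 3.0: 0.54771; 0.16228; 0.02029.
Sum = 0.730278; FGT(3.0) = 0.730278 / 5 = 0.146.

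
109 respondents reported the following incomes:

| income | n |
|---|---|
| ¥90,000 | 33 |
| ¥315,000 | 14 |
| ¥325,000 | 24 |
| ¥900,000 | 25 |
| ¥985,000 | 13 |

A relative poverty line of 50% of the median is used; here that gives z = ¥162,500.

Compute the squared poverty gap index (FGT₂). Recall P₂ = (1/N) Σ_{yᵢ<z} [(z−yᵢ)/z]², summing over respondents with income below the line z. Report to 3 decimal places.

0.060

Below the line: 33×¥90,000 (q = 33 of N = 109).
Gap ratios (z−y)/z: (162500−90000)/162500 = 0.4462 (×33).
Squared: 0.1991 (×33).
Sum = 6.568757; P₂ = 6.568757 / 109 = 0.060.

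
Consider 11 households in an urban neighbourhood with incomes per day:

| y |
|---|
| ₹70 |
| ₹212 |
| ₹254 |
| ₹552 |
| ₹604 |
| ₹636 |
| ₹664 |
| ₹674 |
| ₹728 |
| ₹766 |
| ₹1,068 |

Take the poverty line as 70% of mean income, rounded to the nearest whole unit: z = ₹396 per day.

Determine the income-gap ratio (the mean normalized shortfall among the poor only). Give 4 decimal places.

Poor units: ₹70, ₹212, ₹254 (q = 3 of N = 11).
Relative gaps: 0.8232, 0.4646, 0.3586; sum = 1.646465.
I averages over the q = 3 poor units only: 1.646465 / 3 = 0.5488.

0.5488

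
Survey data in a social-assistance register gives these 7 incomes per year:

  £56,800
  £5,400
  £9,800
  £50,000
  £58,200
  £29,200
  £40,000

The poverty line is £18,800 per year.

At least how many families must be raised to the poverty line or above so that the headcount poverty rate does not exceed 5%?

Currently q = 2 of N = 7 are below the line (H = 0.286).
A headcount ratio of at most 5% allows at most ⌊0.05 × 7⌋ = 0 poor families.
So at least 2 − 0 = 2 must be lifted.

2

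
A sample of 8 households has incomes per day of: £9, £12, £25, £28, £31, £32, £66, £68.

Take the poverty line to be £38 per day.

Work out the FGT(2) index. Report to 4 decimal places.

0.1620

Below z: £9, £12, £25, £28, £31, £32 (q = 6 of N = 8).
Shortfall ratios: (38−9)/38 = 0.7632; (38−12)/38 = 0.6842; (38−25)/38 = 0.3421; (38−28)/38 = 0.2632; (38−31)/38 = 0.1842; (38−32)/38 = 0.1579.
Squared: 0.5824; 0.4681; 0.1170; 0.0693; 0.0339; 0.0249.
Sum = 1.295706; P₂ = 1.295706 / 8 = 0.1620.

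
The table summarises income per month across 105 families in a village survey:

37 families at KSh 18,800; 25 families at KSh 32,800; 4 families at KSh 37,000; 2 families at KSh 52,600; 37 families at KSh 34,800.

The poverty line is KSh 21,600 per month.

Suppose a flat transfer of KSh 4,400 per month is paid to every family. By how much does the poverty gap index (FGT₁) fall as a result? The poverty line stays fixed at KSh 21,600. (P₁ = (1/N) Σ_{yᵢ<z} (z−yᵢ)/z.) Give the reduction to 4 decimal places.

0.0457

Before: below the line — 37×KSh 18,800; poverty gap index (FGT₁) = 0.045679.
After the KSh 4,400 transfer: below the line — none; poverty gap index (FGT₁) = 0.000000.
Reduction = 0.045679 − 0.000000 = 0.0457.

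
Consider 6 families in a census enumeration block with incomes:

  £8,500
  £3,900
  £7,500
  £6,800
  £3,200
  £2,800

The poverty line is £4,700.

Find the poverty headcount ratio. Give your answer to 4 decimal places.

3 of the 6 families have income below £4,700.
H = 3/6 = 0.5000.

0.5000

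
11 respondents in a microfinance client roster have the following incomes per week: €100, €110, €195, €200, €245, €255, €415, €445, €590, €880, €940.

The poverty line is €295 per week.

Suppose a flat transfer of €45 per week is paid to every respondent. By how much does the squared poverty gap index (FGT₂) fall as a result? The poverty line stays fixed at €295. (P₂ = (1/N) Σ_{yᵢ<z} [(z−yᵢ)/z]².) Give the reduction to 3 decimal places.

Before: below the line — €100, €110, €195, €200, €245, €255; squared poverty gap index (FGT₂) = 0.09963.
After the €45 transfer: below the line — €145, €155, €240, €245, €290; squared poverty gap index (FGT₂) = 0.04978.
Reduction = 0.09963 − 0.04978 = 0.050.

0.050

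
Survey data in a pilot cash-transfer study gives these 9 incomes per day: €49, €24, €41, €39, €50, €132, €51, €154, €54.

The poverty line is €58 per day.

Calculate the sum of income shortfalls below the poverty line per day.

Below z: €24, €39, €41, €49, €50, €51, €54 (q = 7 of N = 9).
Individual gaps: 58−24 = 34; 58−39 = 19; 58−41 = 17; 58−49 = 9; 58−50 = 8; 58−51 = 7; 58−54 = 4.
Aggregate gap = €98.

€98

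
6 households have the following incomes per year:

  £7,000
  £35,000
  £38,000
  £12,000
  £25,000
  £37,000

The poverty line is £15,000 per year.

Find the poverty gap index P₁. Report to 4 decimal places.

Poor units: £7,000, £12,000 (q = 2 of N = 6).
Relative gaps: (15000−7000)/15000 = 0.5333; (15000−12000)/15000 = 0.2000.
Σ = 0.733333. Dividing by the full population N = 6 gives P₁ = 0.1222.

0.1222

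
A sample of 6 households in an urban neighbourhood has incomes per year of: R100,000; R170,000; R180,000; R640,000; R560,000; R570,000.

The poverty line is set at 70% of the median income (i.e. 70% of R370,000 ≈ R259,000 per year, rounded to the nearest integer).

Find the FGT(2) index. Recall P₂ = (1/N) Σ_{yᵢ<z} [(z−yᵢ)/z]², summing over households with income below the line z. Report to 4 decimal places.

0.0980

Incomes under z: R100,000, R170,000, R180,000 (q = 3 of N = 6).
Shortfall ratios: (259000−100000)/259000 = 0.6139; (259000−170000)/259000 = 0.3436; (259000−180000)/259000 = 0.3050.
Squared: 0.3769; 0.1181; 0.0930.
Sum = 0.587991; P₂ = 0.587991 / 6 = 0.0980.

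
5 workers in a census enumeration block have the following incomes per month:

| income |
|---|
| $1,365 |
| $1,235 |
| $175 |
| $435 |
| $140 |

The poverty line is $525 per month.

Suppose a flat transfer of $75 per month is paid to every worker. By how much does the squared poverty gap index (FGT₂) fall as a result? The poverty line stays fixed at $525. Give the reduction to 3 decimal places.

0.078

Before: below the line — $140, $175, $435; squared poverty gap index (FGT₂) = 0.20232.
After the $75 transfer: below the line — $215, $250, $510; squared poverty gap index (FGT₂) = 0.12477.
Reduction = 0.20232 − 0.12477 = 0.078.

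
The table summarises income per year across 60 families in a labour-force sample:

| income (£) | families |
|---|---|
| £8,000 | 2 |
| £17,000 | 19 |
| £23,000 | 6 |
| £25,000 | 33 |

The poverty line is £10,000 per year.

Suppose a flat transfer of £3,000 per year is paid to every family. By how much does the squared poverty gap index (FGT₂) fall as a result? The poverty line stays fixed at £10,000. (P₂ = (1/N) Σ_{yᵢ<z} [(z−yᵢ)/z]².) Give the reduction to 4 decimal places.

0.0013

Before: below the line — 2×£8,000; squared poverty gap index (FGT₂) = 0.001333.
After the £3,000 transfer: below the line — none; squared poverty gap index (FGT₂) = 0.000000.
Reduction = 0.001333 − 0.000000 = 0.0013.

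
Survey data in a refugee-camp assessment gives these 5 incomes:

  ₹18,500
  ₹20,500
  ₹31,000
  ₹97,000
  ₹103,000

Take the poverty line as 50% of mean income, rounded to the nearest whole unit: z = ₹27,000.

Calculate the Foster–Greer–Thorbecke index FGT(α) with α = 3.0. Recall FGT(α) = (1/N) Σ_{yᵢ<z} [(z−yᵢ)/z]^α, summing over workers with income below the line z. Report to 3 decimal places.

Below the line: ₹18,500, ₹20,500 (q = 2 of N = 5).
Gap ratios (z−y)/z: (27000−18500)/27000 = 0.3148; (27000−20500)/27000 = 0.2407.
Raised to α = 3.0: 0.03120; 0.01395.
Sum = 0.045153; FGT(3.0) = 0.045153 / 5 = 0.009.

0.009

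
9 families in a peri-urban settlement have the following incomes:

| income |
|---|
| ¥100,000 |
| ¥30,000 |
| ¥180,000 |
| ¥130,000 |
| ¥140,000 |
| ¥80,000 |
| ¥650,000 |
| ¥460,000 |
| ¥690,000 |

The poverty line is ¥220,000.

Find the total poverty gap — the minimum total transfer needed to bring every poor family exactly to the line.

Below the line: ¥30,000, ¥80,000, ¥100,000, ¥130,000, ¥140,000, ¥180,000 (q = 6 of N = 9).
Individual gaps: 220000−30000 = 190000; 220000−80000 = 140000; 220000−100000 = 120000; 220000−130000 = 90000; 220000−140000 = 80000; 220000−180000 = 40000.
Aggregate gap = ¥660,000.

¥660,000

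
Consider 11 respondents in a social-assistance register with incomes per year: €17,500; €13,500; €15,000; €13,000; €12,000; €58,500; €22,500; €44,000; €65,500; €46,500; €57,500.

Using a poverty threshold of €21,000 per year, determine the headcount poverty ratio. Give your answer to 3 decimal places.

5 of the 11 respondents have income below €21,000.
H = 5/11 = 0.455.

0.455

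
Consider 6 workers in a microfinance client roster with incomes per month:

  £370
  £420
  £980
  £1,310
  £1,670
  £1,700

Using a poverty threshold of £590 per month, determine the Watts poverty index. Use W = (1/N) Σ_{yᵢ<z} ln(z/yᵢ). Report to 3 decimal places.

0.134

Below z: £370, £420 (q = 2 of N = 6).
Log gaps: ln(590/370) = 0.4666; ln(590/420) = 0.3399.
W = 0.806487 / 6 = 0.134.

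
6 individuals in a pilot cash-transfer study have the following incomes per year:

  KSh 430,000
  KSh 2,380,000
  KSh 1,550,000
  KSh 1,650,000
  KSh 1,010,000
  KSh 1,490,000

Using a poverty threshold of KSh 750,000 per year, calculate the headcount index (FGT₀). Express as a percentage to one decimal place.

1 of the 6 individuals have income below KSh 750,000.
H = 1/6 = 16.7%.

16.7%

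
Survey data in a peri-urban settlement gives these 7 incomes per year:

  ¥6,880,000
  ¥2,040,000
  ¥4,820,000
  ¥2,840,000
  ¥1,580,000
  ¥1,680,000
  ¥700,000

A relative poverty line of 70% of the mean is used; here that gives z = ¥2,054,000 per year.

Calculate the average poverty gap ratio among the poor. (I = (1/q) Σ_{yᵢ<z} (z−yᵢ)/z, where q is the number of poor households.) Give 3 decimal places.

Poor units: ¥700,000, ¥1,580,000, ¥1,680,000, ¥2,040,000 (q = 4 of N = 7).
Relative gaps: 0.6592, 0.2308, 0.1821, 0.0068; sum = 1.078870.
The income-gap ratio divides by q (the poor only): 1.078870 / 4 = 0.270.

0.270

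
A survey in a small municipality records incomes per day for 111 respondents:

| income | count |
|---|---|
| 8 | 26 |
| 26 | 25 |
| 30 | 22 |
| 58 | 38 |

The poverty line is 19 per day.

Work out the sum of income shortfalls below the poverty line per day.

Below the line: 26×8 (q = 26 of N = 111).
Individual gaps: 26×(19−8) = 286.
Aggregate gap = 286.

286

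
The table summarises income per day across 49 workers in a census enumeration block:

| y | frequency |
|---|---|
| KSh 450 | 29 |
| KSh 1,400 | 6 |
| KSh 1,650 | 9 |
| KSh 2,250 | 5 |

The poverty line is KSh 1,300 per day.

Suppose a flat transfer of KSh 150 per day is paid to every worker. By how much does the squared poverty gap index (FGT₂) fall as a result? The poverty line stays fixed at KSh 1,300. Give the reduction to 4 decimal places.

0.0814

Before: below the line — 29×KSh 450; squared poverty gap index (FGT₂) = 0.253019.
After the KSh 150 transfer: below the line — 29×KSh 600; squared poverty gap index (FGT₂) = 0.171598.
Reduction = 0.253019 − 0.171598 = 0.0814.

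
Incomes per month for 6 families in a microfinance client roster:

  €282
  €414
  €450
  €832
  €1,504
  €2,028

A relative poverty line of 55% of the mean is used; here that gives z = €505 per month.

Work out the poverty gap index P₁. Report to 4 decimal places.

0.1218

Below the line: €282, €414, €450 (q = 3 of N = 6).
Gap ratios (z−y)/z: (505−282)/505 = 0.4416; (505−414)/505 = 0.1802; (505−450)/505 = 0.1089.
Sum of shortfalls = 0.730693; P₁ averages over all N: 0.730693 / 6 = 0.1218.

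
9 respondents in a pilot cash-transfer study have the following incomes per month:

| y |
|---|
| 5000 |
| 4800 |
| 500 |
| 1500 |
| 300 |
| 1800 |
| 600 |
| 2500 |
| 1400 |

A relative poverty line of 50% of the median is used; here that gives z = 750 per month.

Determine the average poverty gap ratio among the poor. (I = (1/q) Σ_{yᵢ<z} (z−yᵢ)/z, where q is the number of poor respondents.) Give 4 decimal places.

0.3778

Poor units: 300, 500, 600 (q = 3 of N = 9).
Shortfall ratios (z−y)/z: 0.6000, 0.3333, 0.2000; sum = 1.133333.
I averages over the q = 3 poor units only: 1.133333 / 3 = 0.3778.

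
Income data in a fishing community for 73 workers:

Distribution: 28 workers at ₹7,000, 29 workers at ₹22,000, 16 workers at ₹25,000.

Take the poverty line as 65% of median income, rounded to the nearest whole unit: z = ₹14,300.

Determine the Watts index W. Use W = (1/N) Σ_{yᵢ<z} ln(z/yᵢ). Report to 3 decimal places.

0.274

Poor units: 28×₹7,000 (q = 28 of N = 73).
Log shortfalls: ln(14300/7000) = 0.7143 (×28).
W = 20.001783 / 73 = 0.274.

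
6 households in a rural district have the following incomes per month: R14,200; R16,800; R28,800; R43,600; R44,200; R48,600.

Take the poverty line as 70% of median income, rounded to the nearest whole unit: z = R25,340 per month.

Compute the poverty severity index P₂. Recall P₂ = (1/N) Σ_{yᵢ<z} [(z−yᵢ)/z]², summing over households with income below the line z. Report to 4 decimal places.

Below z: R14,200, R16,800 (q = 2 of N = 6).
Relative gaps: (25340−14200)/25340 = 0.4396; (25340−16800)/25340 = 0.3370.
Squared: 0.1933; 0.1136.
Sum = 0.306847; P₂ = 0.306847 / 6 = 0.0511.

0.0511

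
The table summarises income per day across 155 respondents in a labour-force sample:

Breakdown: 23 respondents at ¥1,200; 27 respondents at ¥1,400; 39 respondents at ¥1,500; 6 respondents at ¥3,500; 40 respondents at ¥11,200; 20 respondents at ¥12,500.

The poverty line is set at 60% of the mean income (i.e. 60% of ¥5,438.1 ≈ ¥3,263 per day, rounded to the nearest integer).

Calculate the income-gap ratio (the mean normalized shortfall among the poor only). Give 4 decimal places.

Below z: 23×¥1,200, 27×¥1,400, 39×¥1,500 (q = 89 of N = 155).
Relative gaps: 0.6322 (×23), 0.5709 (×27), 0.5403 (×39); sum = 51.028808.
I averages over the q = 89 poor units only: 51.028808 / 89 = 0.5734.

0.5734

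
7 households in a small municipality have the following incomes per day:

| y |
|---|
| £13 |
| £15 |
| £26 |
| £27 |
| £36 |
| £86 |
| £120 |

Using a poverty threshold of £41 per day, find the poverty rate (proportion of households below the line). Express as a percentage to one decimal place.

5 of the 7 households have income below £41.
H = 5/7 = 71.4%.

71.4%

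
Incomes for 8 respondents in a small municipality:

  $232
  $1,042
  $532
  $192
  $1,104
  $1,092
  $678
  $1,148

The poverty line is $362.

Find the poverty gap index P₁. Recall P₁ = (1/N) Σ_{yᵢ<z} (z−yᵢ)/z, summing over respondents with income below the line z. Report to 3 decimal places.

Incomes under z: $192, $232 (q = 2 of N = 8).
Shortfall ratios: (362−192)/362 = 0.4696; (362−232)/362 = 0.3591.
Sum of shortfalls = 0.828729; P₁ averages over all N: 0.828729 / 8 = 0.104.

0.104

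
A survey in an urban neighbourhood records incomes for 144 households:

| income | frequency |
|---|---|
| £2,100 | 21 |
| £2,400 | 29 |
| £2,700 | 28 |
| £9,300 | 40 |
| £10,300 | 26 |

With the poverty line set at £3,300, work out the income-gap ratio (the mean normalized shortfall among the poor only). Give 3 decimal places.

Below z: 21×£2,100, 29×£2,400, 28×£2,700 (q = 78 of N = 144).
Shortfall ratios (z−y)/z: 0.3636 (×21), 0.2727 (×29), 0.1818 (×28); sum = 20.636364.
I averages over the q = 78 poor units only: 20.636364 / 78 = 0.265.

0.265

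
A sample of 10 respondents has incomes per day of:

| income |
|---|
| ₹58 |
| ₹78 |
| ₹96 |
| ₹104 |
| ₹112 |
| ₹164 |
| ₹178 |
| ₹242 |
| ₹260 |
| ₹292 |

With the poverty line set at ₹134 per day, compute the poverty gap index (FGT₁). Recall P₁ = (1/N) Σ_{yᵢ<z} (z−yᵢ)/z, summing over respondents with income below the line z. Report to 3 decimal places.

0.166

Poor units: ₹58, ₹78, ₹96, ₹104, ₹112 (q = 5 of N = 10).
Gap ratios (z−y)/z: (134−58)/134 = 0.5672; (134−78)/134 = 0.4179; (134−96)/134 = 0.2836; (134−104)/134 = 0.2239; (134−112)/134 = 0.1642.
Sum of shortfalls = 1.656716; P₁ averages over all N: 1.656716 / 10 = 0.166.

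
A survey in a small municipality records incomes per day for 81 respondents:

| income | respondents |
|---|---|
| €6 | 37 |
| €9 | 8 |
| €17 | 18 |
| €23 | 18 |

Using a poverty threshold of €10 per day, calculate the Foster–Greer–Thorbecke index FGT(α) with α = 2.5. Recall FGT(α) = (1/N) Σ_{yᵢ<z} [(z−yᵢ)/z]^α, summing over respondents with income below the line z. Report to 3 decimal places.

Below the line: 37×€6, 8×€9 (q = 45 of N = 81).
Normalized shortfalls: (10−6)/10 = 0.4000 (×37); (10−9)/10 = 0.1000 (×8).
Raised to α = 2.5: 0.10119 (×37); 0.00316 (×8).
Sum = 3.769435; FGT(2.5) = 3.769435 / 81 = 0.047.

0.047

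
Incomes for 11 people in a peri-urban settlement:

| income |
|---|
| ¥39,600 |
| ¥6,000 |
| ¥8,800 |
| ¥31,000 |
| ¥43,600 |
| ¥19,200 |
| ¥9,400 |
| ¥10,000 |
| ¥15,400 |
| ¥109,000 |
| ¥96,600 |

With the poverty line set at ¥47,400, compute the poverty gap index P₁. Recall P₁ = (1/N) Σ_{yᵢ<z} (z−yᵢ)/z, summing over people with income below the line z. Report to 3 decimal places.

0.467

Below z: ¥6,000, ¥8,800, ¥9,400, ¥10,000, ¥15,400, ¥19,200, ¥31,000, ¥39,600, ¥43,600 (q = 9 of N = 11).
Relative gaps: (47400−6000)/47400 = 0.8734; (47400−8800)/47400 = 0.8143; (47400−9400)/47400 = 0.8017; (47400−10000)/47400 = 0.7890; (47400−15400)/47400 = 0.6751; (47400−19200)/47400 = 0.5949; (47400−31000)/47400 = 0.3460; (47400−39600)/47400 = 0.1646; (47400−43600)/47400 = 0.0802.
Sum of shortfalls = 5.139241; P₁ averages over all N: 5.139241 / 11 = 0.467.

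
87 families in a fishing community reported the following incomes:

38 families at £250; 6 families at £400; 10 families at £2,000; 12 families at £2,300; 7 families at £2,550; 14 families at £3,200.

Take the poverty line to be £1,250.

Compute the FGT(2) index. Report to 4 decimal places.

0.3114

Poor units: 38×£250, 6×£400 (q = 44 of N = 87).
Gap ratios (z−y)/z: (1250−250)/1250 = 0.8000 (×38); (1250−400)/1250 = 0.6800 (×6).
Squared: 0.6400 (×38); 0.4624 (×6).
Sum = 27.094400; P₂ = 27.094400 / 87 = 0.3114.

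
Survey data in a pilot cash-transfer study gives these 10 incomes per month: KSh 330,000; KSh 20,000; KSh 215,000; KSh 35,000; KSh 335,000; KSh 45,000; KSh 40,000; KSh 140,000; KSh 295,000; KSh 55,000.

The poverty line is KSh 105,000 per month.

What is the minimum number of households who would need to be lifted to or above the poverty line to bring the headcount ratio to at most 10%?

5 of the 10 households are poor, so H = 5/10 = 0.500.
A headcount ratio of at most 10% allows at most ⌊0.10 × 10⌋ = 1 poor households.
So at least 5 − 1 = 4 must be lifted.

4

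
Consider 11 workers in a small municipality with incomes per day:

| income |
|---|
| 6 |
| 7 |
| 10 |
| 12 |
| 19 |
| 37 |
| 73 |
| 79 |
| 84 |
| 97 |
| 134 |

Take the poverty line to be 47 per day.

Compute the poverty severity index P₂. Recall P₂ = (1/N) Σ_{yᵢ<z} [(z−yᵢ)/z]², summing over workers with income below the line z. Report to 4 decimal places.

Below the line: 6, 7, 10, 12, 19, 37 (q = 6 of N = 11).
Normalized shortfalls: (47−6)/47 = 0.8723; (47−7)/47 = 0.8511; (47−10)/47 = 0.7872; (47−12)/47 = 0.7447; (47−19)/47 = 0.5957; (47−37)/47 = 0.2128.
Squared: 0.7610; 0.7243; 0.6197; 0.5545; 0.3549; 0.0453.
Sum = 3.059756; P₂ = 3.059756 / 11 = 0.2782.

0.2782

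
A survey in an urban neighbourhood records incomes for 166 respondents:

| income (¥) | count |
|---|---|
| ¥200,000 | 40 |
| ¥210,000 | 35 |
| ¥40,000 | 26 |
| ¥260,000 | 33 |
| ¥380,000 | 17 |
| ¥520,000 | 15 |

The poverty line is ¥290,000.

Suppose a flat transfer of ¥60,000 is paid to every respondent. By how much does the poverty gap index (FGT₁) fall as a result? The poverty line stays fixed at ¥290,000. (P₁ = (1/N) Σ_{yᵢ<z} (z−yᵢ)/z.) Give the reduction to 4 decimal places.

Before: below the line — 26×¥40,000, 40×¥200,000, 35×¥210,000, 33×¥260,000; poverty gap index (FGT₁) = 0.288533.
After the ¥60,000 transfer: below the line — 26×¥100,000, 40×¥260,000, 35×¥270,000; poverty gap index (FGT₁) = 0.142086.
Reduction = 0.288533 − 0.142086 = 0.1464.

0.1464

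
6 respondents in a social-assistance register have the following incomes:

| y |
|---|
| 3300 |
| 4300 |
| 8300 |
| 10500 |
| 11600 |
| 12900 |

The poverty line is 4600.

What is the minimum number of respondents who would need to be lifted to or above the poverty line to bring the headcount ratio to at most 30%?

1

Currently q = 2 of N = 6 are below the line (H = 0.333).
A headcount ratio of at most 30% allows at most ⌊0.30 × 6⌋ = 1 poor respondents.
So at least 2 − 1 = 1 must be lifted.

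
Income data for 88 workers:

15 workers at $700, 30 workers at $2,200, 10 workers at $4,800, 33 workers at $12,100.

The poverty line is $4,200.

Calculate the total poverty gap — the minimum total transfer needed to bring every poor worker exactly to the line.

$112,500

Poor units: 15×$700, 30×$2,200 (q = 45 of N = 88).
Individual gaps: 15×(4200−700) = 52500; 30×(4200−2200) = 60000.
Aggregate gap = $112,500.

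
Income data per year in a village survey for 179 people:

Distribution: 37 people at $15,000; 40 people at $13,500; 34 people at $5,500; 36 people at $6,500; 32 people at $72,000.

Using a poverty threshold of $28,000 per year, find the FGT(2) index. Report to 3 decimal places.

0.346

Incomes under z: 34×$5,500, 36×$6,500, 40×$13,500, 37×$15,000 (q = 147 of N = 179).
Normalized shortfalls: (28000−5500)/28000 = 0.8036 (×34); (28000−6500)/28000 = 0.7679 (×36); (28000−13500)/28000 = 0.5179 (×40); (28000−15000)/28000 = 0.4643 (×37).
Squared: 0.6457 (×34); 0.5896 (×36); 0.2682 (×40); 0.2156 (×37).
Sum = 61.883291; P₂ = 61.883291 / 179 = 0.346.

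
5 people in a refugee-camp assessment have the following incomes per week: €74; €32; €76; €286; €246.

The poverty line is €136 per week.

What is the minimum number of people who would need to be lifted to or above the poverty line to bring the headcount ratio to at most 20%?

2

3 of the 5 people are poor, so H = 3/5 = 0.600.
A headcount ratio of at most 20% allows at most ⌊0.20 × 5⌋ = 1 poor people.
So at least 3 − 1 = 2 must be lifted.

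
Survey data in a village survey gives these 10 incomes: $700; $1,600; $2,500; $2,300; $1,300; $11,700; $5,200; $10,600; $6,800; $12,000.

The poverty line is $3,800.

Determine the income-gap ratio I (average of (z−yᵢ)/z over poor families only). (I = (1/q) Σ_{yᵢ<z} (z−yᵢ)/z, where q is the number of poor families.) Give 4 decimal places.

0.5579

Below the line: $700, $1,300, $1,600, $2,300, $2,500 (q = 5 of N = 10).
Shortfall ratios (z−y)/z: 0.8158, 0.6579, 0.5789, 0.3947, 0.3421; sum = 2.789474.
The income-gap ratio divides by q (the poor only): 2.789474 / 5 = 0.5579.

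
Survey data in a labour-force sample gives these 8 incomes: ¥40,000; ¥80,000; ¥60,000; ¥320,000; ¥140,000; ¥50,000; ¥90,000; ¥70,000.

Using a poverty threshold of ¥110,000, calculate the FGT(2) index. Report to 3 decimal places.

Below z: ¥40,000, ¥50,000, ¥60,000, ¥70,000, ¥80,000, ¥90,000 (q = 6 of N = 8).
Relative gaps: (110000−40000)/110000 = 0.6364; (110000−50000)/110000 = 0.5455; (110000−60000)/110000 = 0.4545; (110000−70000)/110000 = 0.3636; (110000−80000)/110000 = 0.2727; (110000−90000)/110000 = 0.1818.
Squared: 0.4050; 0.2975; 0.2066; 0.1322; 0.0744; 0.0331.
Sum = 1.148760; P₂ = 1.148760 / 8 = 0.144.

0.144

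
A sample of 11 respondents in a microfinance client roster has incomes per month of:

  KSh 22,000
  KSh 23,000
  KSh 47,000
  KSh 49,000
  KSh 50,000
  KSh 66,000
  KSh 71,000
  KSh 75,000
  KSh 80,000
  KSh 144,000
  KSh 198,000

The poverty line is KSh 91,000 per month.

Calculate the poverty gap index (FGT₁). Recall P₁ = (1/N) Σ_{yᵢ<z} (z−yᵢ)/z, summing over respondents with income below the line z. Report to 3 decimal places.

Incomes under z: KSh 22,000, KSh 23,000, KSh 47,000, KSh 49,000, KSh 50,000, KSh 66,000, KSh 71,000, KSh 75,000, KSh 80,000 (q = 9 of N = 11).
Relative gaps: (91000−22000)/91000 = 0.7582; (91000−23000)/91000 = 0.7473; (91000−47000)/91000 = 0.4835; (91000−49000)/91000 = 0.4615; (91000−50000)/91000 = 0.4505; (91000−66000)/91000 = 0.2747; (91000−71000)/91000 = 0.2198; (91000−75000)/91000 = 0.1758; (91000−80000)/91000 = 0.1209.
Sum of shortfalls = 3.692308; P₁ averages over all N: 3.692308 / 11 = 0.336.

0.336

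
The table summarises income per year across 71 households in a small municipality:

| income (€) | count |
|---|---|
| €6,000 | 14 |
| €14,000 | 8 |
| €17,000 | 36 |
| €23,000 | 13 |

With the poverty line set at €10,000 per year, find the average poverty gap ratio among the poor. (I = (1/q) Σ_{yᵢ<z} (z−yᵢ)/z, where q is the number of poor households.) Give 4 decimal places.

Poor units: 14×€6,000 (q = 14 of N = 71).
Relative gaps: 0.4000 (×14); sum = 5.600000.
I averages over the q = 14 poor units only: 5.600000 / 14 = 0.4000.

0.4000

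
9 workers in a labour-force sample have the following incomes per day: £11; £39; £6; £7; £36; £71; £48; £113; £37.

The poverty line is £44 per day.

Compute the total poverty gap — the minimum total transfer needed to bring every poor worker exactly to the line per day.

Below the line: £6, £7, £11, £36, £37, £39 (q = 6 of N = 9).
Individual gaps: 44−6 = 38; 44−7 = 37; 44−11 = 33; 44−36 = 8; 44−37 = 7; 44−39 = 5.
Aggregate gap = £128.

£128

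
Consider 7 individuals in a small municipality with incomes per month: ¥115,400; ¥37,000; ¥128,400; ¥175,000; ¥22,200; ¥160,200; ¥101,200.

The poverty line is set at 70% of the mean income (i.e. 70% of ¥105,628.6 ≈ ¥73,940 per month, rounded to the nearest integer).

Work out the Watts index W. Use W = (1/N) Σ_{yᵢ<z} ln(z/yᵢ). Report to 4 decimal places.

0.2708

Poor units: ¥22,200, ¥37,000 (q = 2 of N = 7).
Log gaps: ln(73940/22200) = 1.2032; ln(73940/37000) = 0.6923.
W = 1.895498 / 7 = 0.2708.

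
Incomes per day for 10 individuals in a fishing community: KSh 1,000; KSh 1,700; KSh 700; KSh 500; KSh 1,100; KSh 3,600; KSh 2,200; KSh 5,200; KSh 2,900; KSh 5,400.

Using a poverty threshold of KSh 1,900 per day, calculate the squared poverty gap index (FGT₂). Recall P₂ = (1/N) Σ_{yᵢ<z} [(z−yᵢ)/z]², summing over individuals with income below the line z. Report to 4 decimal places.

Poor units: KSh 500, KSh 700, KSh 1,000, KSh 1,100, KSh 1,700 (q = 5 of N = 10).
Gap ratios (z−y)/z: (1900−500)/1900 = 0.7368; (1900−700)/1900 = 0.6316; (1900−1000)/1900 = 0.4737; (1900−1100)/1900 = 0.4211; (1900−1700)/1900 = 0.1053.
Squared: 0.5429; 0.3989; 0.2244; 0.1773; 0.0111.
Sum = 1.354571; P₂ = 1.354571 / 10 = 0.1355.

0.1355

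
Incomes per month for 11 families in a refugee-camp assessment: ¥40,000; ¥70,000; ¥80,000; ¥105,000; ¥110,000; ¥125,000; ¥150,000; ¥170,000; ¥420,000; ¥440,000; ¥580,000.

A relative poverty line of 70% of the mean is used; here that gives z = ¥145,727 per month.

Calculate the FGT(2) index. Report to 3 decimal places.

0.105

Below the line: ¥40,000, ¥70,000, ¥80,000, ¥105,000, ¥110,000, ¥125,000 (q = 6 of N = 11).
Gap ratios (z−y)/z: (145727−40000)/145727 = 0.7255; (145727−70000)/145727 = 0.5196; (145727−80000)/145727 = 0.4510; (145727−105000)/145727 = 0.2795; (145727−110000)/145727 = 0.2452; (145727−125000)/145727 = 0.1422.
Squared: 0.5264; 0.2700; 0.2034; 0.0781; 0.0601; 0.0202.
Sum = 1.158274; P₂ = 1.158274 / 11 = 0.105.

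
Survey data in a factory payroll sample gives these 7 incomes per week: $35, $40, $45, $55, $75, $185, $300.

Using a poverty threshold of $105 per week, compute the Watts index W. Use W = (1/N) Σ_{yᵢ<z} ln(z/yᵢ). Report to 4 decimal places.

Incomes under z: $35, $40, $45, $55, $75 (q = 5 of N = 7).
Log gaps: ln(105/35) = 1.0986; ln(105/40) = 0.9651; ln(105/45) = 0.8473; ln(105/55) = 0.6466; ln(105/75) = 0.3365.
W = 3.894090 / 7 = 0.5563.

0.5563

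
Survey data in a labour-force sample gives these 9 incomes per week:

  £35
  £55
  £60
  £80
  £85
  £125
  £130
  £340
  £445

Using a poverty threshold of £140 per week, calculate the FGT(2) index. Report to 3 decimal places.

Poor units: £35, £55, £60, £80, £85, £125, £130 (q = 7 of N = 9).
Normalized shortfalls: (140−35)/140 = 0.7500; (140−55)/140 = 0.6071; (140−60)/140 = 0.5714; (140−80)/140 = 0.4286; (140−85)/140 = 0.3929; (140−125)/140 = 0.1071; (140−130)/140 = 0.0714.
Squared: 0.5625; 0.3686; 0.3265; 0.1837; 0.1543; 0.0115; 0.0051.
Sum = 1.612245; P₂ = 1.612245 / 9 = 0.179.

0.179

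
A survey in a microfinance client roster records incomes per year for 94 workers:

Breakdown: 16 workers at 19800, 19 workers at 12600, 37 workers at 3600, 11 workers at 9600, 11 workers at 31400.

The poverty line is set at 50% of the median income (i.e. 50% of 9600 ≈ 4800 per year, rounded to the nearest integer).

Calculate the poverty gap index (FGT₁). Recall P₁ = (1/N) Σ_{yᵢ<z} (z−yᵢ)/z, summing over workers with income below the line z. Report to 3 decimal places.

Poor units: 37×3600 (q = 37 of N = 94).
Shortfall ratios: (4800−3600)/4800 = 0.2500 (×37).
Σ = 9.250000. Dividing by the full population N = 94 gives P₁ = 0.098.

0.098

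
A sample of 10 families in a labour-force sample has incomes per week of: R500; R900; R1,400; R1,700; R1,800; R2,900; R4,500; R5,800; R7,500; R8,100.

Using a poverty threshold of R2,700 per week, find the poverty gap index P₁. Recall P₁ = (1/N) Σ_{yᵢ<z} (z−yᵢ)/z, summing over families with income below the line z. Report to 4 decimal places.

0.2667

Poor units: R500, R900, R1,400, R1,700, R1,800 (q = 5 of N = 10).
Normalized shortfalls: (2700−500)/2700 = 0.8148; (2700−900)/2700 = 0.6667; (2700−1400)/2700 = 0.4815; (2700−1700)/2700 = 0.3704; (2700−1800)/2700 = 0.3333.
Σ = 2.666667. Dividing by the full population N = 10 gives P₁ = 0.2667.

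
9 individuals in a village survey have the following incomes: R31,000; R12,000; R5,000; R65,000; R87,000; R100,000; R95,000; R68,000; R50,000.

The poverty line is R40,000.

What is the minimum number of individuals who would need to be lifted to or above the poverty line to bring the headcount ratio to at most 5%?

3

Currently q = 3 of N = 9 are below the line (H = 0.333).
A headcount ratio of at most 5% allows at most ⌊0.05 × 9⌋ = 0 poor individuals.
So at least 3 − 0 = 3 must be lifted.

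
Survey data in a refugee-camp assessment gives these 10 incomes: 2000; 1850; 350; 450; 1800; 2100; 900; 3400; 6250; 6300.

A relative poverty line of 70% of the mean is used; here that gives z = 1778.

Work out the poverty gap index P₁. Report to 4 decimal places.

0.2044

Incomes under z: 350, 450, 900 (q = 3 of N = 10).
Relative gaps: (1778−350)/1778 = 0.8031; (1778−450)/1778 = 0.7469; (1778−900)/1778 = 0.4938.
Sum of shortfalls = 2.043870; P₁ averages over all N: 2.043870 / 10 = 0.2044.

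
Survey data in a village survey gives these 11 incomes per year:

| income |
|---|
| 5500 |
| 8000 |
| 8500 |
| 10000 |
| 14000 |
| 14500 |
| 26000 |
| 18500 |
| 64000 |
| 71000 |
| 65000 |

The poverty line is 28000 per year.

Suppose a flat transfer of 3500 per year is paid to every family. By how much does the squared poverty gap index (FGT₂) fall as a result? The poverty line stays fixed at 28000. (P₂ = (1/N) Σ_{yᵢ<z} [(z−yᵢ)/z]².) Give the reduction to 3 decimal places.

Before: below the line — 5500, 8000, 8500, 10000, 14000, 14500, 18500, 26000; squared poverty gap index (FGT₂) = 0.24154.
After the 3500 transfer: below the line — 9000, 11500, 12000, 13500, 17500, 18000, 22000; squared poverty gap index (FGT₂) = 0.15605.
Reduction = 0.24154 − 0.15605 = 0.085.

0.085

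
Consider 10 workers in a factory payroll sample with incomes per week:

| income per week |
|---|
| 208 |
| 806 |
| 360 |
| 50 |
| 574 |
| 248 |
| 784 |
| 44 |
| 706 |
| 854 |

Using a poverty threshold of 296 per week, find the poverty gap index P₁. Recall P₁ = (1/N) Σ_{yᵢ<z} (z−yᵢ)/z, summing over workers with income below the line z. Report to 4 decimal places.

0.2142

Below the line: 44, 50, 208, 248 (q = 4 of N = 10).
Normalized shortfalls: (296−44)/296 = 0.8514; (296−50)/296 = 0.8311; (296−208)/296 = 0.2973; (296−248)/296 = 0.1622.
Sum of shortfalls = 2.141892; P₁ averages over all N: 2.141892 / 10 = 0.2142.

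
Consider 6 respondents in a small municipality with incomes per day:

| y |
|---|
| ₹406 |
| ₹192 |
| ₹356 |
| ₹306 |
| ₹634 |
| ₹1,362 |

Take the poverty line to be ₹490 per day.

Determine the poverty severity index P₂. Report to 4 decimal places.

Below z: ₹192, ₹306, ₹356, ₹406 (q = 4 of N = 6).
Normalized shortfalls: (490−192)/490 = 0.6082; (490−306)/490 = 0.3755; (490−356)/490 = 0.2735; (490−406)/490 = 0.1714.
Squared: 0.3699; 0.1410; 0.0748; 0.0294.
Sum = 0.615044; P₂ = 0.615044 / 6 = 0.1025.

0.1025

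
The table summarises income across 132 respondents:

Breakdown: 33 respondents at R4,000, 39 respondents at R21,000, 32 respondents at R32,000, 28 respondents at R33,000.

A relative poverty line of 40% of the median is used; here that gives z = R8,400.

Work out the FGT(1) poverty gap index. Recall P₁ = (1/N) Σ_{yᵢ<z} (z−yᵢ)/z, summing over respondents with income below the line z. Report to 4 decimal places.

0.1310

Poor units: 33×R4,000 (q = 33 of N = 132).
Gap ratios (z−y)/z: (8400−4000)/8400 = 0.5238 (×33).
Σ = 17.285714. Dividing by the full population N = 132 gives P₁ = 0.1310.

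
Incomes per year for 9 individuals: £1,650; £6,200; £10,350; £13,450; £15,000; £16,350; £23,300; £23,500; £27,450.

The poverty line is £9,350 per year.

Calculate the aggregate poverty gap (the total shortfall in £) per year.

£10,850

Below the line: £1,650, £6,200 (q = 2 of N = 9).
Individual gaps: 9350−1650 = 7700; 9350−6200 = 3150.
Aggregate gap = £10,850.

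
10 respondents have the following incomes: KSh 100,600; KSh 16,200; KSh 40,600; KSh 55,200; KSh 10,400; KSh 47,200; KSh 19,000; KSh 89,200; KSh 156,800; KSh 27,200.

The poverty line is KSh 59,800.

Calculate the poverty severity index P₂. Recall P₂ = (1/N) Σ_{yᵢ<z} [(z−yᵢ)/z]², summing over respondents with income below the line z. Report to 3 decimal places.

0.213

Poor units: KSh 10,400, KSh 16,200, KSh 19,000, KSh 27,200, KSh 40,600, KSh 47,200, KSh 55,200 (q = 7 of N = 10).
Relative gaps: (59800−10400)/59800 = 0.8261; (59800−16200)/59800 = 0.7291; (59800−19000)/59800 = 0.6823; (59800−27200)/59800 = 0.5452; (59800−40600)/59800 = 0.3211; (59800−47200)/59800 = 0.2107; (59800−55200)/59800 = 0.0769.
Squared: 0.6824; 0.5316; 0.4655; 0.2972; 0.1031; 0.0444; 0.0059.
Sum = 2.130088; P₂ = 2.130088 / 10 = 0.213.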